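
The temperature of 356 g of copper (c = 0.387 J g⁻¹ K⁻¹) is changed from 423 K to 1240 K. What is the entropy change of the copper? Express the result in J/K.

ΔS = 148 J/K

ΔS = ∫dQ_rev/T = m c ln(T₂/T₁) = 356 × 0.387 × ln(1240/423) = 148 J/K.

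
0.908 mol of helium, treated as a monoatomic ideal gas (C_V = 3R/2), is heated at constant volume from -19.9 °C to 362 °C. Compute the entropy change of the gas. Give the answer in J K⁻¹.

ΔS = 10.4 J/K

In kelvin: T₁ = 253.25 K, T₂ = 635.15 K. At constant volume, ΔS = nC_V ln(T₂/T₁) with C_V = 3R/2 = 12.47 J mol⁻¹ K⁻¹.
ΔS = 0.908 × 12.47 × ln(635.15/253.25) = 10.4 J/K.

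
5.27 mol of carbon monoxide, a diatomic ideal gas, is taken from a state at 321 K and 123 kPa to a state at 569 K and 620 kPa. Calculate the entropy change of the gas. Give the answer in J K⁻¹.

ΔS = 16.9 J/K

ΔS = nC_p ln(T₂/T₁) − nR ln(P₂/P₁), with C_p = 7R/2 = 29.1 J mol⁻¹ K⁻¹ for a diatomic ideal gas.
ΔS = 5.27 × [29.1 × ln(569/321) − 8.314 × ln(620/123)] = 16.9 J/K.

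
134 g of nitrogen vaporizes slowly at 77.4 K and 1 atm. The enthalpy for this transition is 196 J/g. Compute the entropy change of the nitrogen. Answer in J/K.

Heat absorbed by the substance: Q = mL = 134 × 196 = 26264 J.
At constant T, ΔS = Q_rev/T = 26264 / 77.4 = 339 J/K.

ΔS = 339 J/K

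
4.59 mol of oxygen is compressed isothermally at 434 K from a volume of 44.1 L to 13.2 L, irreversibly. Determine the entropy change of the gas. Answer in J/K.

ΔS_gas = -46 J/K

Entropy is a state function, so ΔS_gas depends only on the end states.
For an isothermal ideal gas ΔS_gas = nR ln(V₂/V₁) = 4.59 × 8.314 × ln(13.2/44.1) = -46 J/K.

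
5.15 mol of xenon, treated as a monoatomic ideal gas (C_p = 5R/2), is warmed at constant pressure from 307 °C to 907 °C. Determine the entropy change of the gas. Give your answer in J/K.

In kelvin: T₁ = 580.15 K, T₂ = 1180.15 K. At constant pressure, ΔS = nC_p ln(T₂/T₁) with C_p = 5R/2 = 20.79 J mol⁻¹ K⁻¹.
ΔS = 5.15 × 20.79 × ln(1180.15/580.15) = 76 J/K.

ΔS = 76 J/K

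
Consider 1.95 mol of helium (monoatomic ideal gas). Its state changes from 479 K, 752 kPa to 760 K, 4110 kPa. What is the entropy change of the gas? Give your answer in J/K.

ΔS = nC_p ln(T₂/T₁) − nR ln(P₂/P₁), with C_p = 5R/2 = 20.79 J mol⁻¹ K⁻¹ for a monoatomic ideal gas.
ΔS = 1.95 × [20.79 × ln(760/479) − 8.314 × ln(4110/752)] = -8.83 J/K.

ΔS = -8.83 J/K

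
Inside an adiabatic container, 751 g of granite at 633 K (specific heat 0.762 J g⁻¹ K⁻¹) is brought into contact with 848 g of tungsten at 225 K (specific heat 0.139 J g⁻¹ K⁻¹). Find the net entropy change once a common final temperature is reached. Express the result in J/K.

Energy balance: T_f = (m₁c₁T₁ + m₂c₂T₂)/(m₁c₁ + m₂c₂) = 563.32 K.
ΔS₁ = m₁c₁ ln(T_f/T₁) = 572.262 × ln(563.32/633) = -66.743 J/K.
ΔS₂ = m₂c₂ ln(T_f/T₂) = 117.872 × ln(563.32/225) = 108.18 J/K.
ΔS_total = -66.743 + 108.18 = 41.4 J/K.

ΔS_total = 41.4 J/K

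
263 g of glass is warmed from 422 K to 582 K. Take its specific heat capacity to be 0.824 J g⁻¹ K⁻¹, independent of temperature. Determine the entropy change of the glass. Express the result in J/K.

ΔS = ∫dQ_rev/T = m c ln(T₂/T₁) = 263 × 0.824 × ln(582/422) = 69.7 J/K.

ΔS = 69.7 J/K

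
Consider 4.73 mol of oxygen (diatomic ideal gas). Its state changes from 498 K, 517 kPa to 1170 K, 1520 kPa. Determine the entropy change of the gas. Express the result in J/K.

ΔS = nC_p ln(T₂/T₁) − nR ln(P₂/P₁), with C_p = 7R/2 = 29.1 J mol⁻¹ K⁻¹ for a diatomic ideal gas.
ΔS = 4.73 × [29.1 × ln(1170/498) − 8.314 × ln(1520/517)] = 75.2 J/K.

ΔS = 75.2 J/K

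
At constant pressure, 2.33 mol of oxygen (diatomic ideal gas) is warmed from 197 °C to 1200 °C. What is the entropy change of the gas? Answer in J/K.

In kelvin: T₁ = 470.15 K, T₂ = 1473.15 K. At constant pressure, ΔS = nC_p ln(T₂/T₁) with C_p = 7R/2 = 29.1 J mol⁻¹ K⁻¹.
ΔS = 2.33 × 29.1 × ln(1473.15/470.15) = 77.4 J/K.

ΔS = 77.4 J/K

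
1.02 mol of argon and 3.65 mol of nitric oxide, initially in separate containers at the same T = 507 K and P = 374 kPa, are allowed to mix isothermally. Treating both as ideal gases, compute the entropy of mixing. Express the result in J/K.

ΔS_mix = 20.4 J/K

Mole fractions: x_A = 1.02/4.67 = 0.218, x_B = 0.782.
ΔS_mix = −R(n_A ln x_A + n_B ln x_B) = −8.314 × (1.02 ln 0.218 + 3.65 ln 0.782) = 20.4 J/K.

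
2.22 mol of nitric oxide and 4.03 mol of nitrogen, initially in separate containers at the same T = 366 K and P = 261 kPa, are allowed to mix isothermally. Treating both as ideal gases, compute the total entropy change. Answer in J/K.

Mole fractions: x_A = 2.22/6.25 = 0.355, x_B = 0.645.
ΔS_mix = −R(n_A ln x_A + n_B ln x_B) = −8.314 × (2.22 ln 0.355 + 4.03 ln 0.645) = 33.8 J/K.

ΔS_mix = 33.8 J/K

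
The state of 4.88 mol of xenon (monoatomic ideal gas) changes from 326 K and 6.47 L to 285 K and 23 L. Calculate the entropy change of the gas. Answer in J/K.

Entropy is a state function: ΔS = nC_V ln(T₂/T₁) + nR ln(V₂/V₁), with C_V = 3R/2 = 12.47 J mol⁻¹ K⁻¹ for a monoatomic ideal gas.
ΔS = 4.88 × [12.47 × ln(285/326) + 8.314 × ln(23/6.47)] = 43.3 J/K.

ΔS = 43.3 J/K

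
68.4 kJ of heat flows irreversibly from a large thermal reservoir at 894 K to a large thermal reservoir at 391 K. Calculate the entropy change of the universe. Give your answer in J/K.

ΔS_total = 98.4 J/K

ΔS_hot = −Q/T_H = −68400/894 = -76.51 J/K and ΔS_cold = +Q/T_C = 68400/391 = 174.9 J/K.
ΔS_total = -76.51 + 174.9 = 98.4 J/K, positive as the second law requires.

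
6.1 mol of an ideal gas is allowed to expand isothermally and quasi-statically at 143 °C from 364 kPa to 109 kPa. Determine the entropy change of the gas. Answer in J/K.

For an isothermal ideal gas ΔS_gas = nR ln(P₁/P₂) = 6.1 × 8.314 × ln(364/109) = 61.2 J/K.

ΔS_gas = 61.2 J/K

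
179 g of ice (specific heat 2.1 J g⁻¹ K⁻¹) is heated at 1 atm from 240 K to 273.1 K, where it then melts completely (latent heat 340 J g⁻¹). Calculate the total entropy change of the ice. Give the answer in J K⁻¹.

ΔS = 271 J/K

Warming step: ΔS₁ = m c ln(T_tr/T_i) = 179 × 2.1 × ln(273.1/240) = 48.57 J/K.
Phase change: ΔS₂ = +mL/T_tr = 179 × 340 / 273.1 = 222.8 J/K.
ΔS_total = (48.57) + (222.8) = 271 J/K.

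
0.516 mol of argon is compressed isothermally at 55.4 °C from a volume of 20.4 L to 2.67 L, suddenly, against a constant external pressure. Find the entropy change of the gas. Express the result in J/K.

Entropy is a state function, so ΔS_gas depends only on the end states.
For an isothermal ideal gas ΔS_gas = nR ln(V₂/V₁) = 0.516 × 8.314 × ln(2.67/20.4) = -8.72 J/K.

ΔS_gas = -8.72 J/K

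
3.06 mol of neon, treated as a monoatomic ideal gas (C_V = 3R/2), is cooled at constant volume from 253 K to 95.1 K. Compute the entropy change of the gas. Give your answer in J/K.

At constant volume, ΔS = nC_V ln(T₂/T₁) with C_V = 3R/2 = 12.47 J mol⁻¹ K⁻¹.
ΔS = 3.06 × 12.47 × ln(95.1/253) = -37.3 J/K.

ΔS = -37.3 J/K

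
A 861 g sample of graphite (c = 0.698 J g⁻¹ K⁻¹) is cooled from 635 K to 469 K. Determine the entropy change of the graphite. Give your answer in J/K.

ΔS = ∫dQ_rev/T = m c ln(T₂/T₁) = 861 × 0.698 × ln(469/635) = -182 J/K.

ΔS = -182 J/K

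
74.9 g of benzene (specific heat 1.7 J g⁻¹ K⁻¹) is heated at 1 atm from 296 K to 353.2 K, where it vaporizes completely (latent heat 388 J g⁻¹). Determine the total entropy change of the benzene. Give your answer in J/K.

ΔS = 105 J/K

Warming step: ΔS₁ = m c ln(T_tr/T_i) = 74.9 × 1.7 × ln(353.2/296) = 22.5 J/K.
Phase change: ΔS₂ = +mL/T_tr = 74.9 × 388 / 353.2 = 82.28 J/K.
ΔS_total = (22.5) + (82.28) = 105 J/K.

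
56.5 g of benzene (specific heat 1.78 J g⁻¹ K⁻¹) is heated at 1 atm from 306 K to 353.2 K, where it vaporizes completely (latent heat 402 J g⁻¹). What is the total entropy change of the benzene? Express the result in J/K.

Warming step: ΔS₁ = m c ln(T_tr/T_i) = 56.5 × 1.78 × ln(353.2/306) = 14.43 J/K.
Phase change: ΔS₂ = +mL/T_tr = 56.5 × 402 / 353.2 = 64.31 J/K.
ΔS_total = (14.43) + (64.31) = 78.7 J/K.

ΔS = 78.7 J/K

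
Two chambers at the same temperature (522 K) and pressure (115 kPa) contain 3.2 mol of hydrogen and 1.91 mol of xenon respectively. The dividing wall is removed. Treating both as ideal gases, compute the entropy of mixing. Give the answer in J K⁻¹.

Mole fractions: x_A = 3.2/5.11 = 0.626, x_B = 0.374.
ΔS_mix = −R(n_A ln x_A + n_B ln x_B) = −8.314 × (3.2 ln 0.626 + 1.91 ln 0.374) = 28.1 J/K.

ΔS_mix = 28.1 J/K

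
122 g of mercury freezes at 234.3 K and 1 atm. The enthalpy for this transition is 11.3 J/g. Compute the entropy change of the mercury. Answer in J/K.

Heat released by the substance: Q = −mL = −122 × 11.3 = −1378.6 J.
At constant T, ΔS = Q_rev/T = −1378.6 / 234.3 = -5.88 J/K.

ΔS = -5.88 J/K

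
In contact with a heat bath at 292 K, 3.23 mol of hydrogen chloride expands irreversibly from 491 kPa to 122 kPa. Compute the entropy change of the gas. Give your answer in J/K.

ΔS_gas = 37.4 J/K

Entropy is a state function, so ΔS_gas depends only on the end states.
For an isothermal ideal gas ΔS_gas = nR ln(P₁/P₂) = 3.23 × 8.314 × ln(491/122) = 37.4 J/K.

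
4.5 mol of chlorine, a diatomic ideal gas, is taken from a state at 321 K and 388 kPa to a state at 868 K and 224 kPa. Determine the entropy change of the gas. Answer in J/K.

ΔS = nC_p ln(T₂/T₁) − nR ln(P₂/P₁), with C_p = 7R/2 = 29.1 J mol⁻¹ K⁻¹ for a diatomic ideal gas.
ΔS = 4.5 × [29.1 × ln(868/321) − 8.314 × ln(224/388)] = 151 J/K.

ΔS = 151 J/K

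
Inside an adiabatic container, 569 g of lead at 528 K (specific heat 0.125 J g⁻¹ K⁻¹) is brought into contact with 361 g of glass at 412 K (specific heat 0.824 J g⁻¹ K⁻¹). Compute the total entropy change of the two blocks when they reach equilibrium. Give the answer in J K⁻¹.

ΔS_total = 1.86 J/K

Energy balance: T_f = (m₁c₁T₁ + m₂c₂T₂)/(m₁c₁ + m₂c₂) = 434.38 K.
ΔS₁ = m₁c₁ ln(T_f/T₁) = 71.125 × ln(434.38/528) = -13.88 J/K.
ΔS₂ = m₂c₂ ln(T_f/T₂) = 297.464 × ln(434.38/412) = 15.74 J/K.
ΔS_total = -13.88 + 15.74 = 1.86 J/K.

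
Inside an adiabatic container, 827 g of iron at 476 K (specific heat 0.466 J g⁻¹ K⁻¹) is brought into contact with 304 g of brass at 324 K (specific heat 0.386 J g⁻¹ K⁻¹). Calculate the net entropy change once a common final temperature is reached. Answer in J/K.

ΔS_total = 6.2 J/K

Energy balance: T_f = (m₁c₁T₁ + m₂c₂T₂)/(m₁c₁ + m₂c₂) = 440.52 K.
ΔS₁ = m₁c₁ ln(T_f/T₁) = 385.382 × ln(440.52/476) = -29.85 J/K.
ΔS₂ = m₂c₂ ln(T_f/T₂) = 117.344 × ln(440.52/324) = 36.05 J/K.
ΔS_total = -29.85 + 36.05 = 6.2 J/K.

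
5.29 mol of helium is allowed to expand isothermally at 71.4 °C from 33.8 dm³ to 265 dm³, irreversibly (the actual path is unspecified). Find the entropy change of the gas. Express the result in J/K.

ΔS_gas = 90.6 J/K

Entropy is a state function, so ΔS_gas depends only on the end states.
For an isothermal ideal gas ΔS_gas = nR ln(V₂/V₁) = 5.29 × 8.314 × ln(265/33.8) = 90.6 J/K.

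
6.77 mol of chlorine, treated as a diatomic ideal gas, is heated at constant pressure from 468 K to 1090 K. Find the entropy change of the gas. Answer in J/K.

ΔS = 167 J/K

At constant pressure, ΔS = nC_p ln(T₂/T₁) with C_p = 7R/2 = 29.1 J mol⁻¹ K⁻¹.
ΔS = 6.77 × 29.1 × ln(1090/468) = 167 J/K.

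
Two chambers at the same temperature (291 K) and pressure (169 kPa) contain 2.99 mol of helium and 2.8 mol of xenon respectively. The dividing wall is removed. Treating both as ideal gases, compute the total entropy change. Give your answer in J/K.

Mole fractions: x_A = 2.99/5.79 = 0.516, x_B = 0.484.
ΔS_mix = −R(n_A ln x_A + n_B ln x_B) = −8.314 × (2.99 ln 0.516 + 2.8 ln 0.484) = 33.3 J/K.

ΔS_mix = 33.3 J/K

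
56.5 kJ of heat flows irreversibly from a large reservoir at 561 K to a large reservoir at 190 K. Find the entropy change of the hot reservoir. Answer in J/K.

ΔS_hot = -101 J/K

The hot reservoir loses heat Q, so ΔS_hot = −Q/T_H = −56500/561 = -101 J/K.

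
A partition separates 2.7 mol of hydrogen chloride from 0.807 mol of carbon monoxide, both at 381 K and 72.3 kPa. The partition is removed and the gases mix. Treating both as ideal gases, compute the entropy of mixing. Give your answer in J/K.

ΔS_mix = 15.7 J/K

Mole fractions: x_A = 2.7/3.51 = 0.77, x_B = 0.23.
ΔS_mix = −R(n_A ln x_A + n_B ln x_B) = −8.314 × (2.7 ln 0.77 + 0.807 ln 0.23) = 15.7 J/K.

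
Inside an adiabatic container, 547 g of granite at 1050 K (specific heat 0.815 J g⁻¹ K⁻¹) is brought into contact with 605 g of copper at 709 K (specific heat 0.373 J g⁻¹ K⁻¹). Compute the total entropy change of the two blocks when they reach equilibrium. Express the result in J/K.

Energy balance: T_f = (m₁c₁T₁ + m₂c₂T₂)/(m₁c₁ + m₂c₂) = 935.4 K.
ΔS₁ = m₁c₁ ln(T_f/T₁) = 445.805 × ln(935.4/1050) = -51.52 J/K.
ΔS₂ = m₂c₂ ln(T_f/T₂) = 225.665 × ln(935.4/709) = 62.54 J/K.
ΔS_total = -51.52 + 62.54 = 11 J/K.

ΔS_total = 11 J/K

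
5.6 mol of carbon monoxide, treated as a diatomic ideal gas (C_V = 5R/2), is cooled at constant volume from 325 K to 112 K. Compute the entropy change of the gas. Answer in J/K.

At constant volume, ΔS = nC_V ln(T₂/T₁) with C_V = 5R/2 = 20.79 J mol⁻¹ K⁻¹.
ΔS = 5.6 × 20.79 × ln(112/325) = -124 J/K.

ΔS = -124 J/K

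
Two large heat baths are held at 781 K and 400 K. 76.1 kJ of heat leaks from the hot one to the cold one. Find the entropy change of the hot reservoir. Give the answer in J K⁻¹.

The hot reservoir loses heat Q, so ΔS_hot = −Q/T_H = −76100/781 = -97.4 J/K.

ΔS_hot = -97.4 J/K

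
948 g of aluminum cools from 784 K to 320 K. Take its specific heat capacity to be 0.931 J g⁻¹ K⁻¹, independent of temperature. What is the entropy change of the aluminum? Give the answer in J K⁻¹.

ΔS = ∫dQ_rev/T = m c ln(T₂/T₁) = 948 × 0.931 × ln(320/784) = -791 J/K.

ΔS = -791 J/K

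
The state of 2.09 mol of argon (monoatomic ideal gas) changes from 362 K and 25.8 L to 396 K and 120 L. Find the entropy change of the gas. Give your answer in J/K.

Entropy is a state function: ΔS = nC_V ln(T₂/T₁) + nR ln(V₂/V₁), with C_V = 3R/2 = 12.47 J mol⁻¹ K⁻¹ for a monoatomic ideal gas.
ΔS = 2.09 × [12.47 × ln(396/362) + 8.314 × ln(120/25.8)] = 29 J/K.

ΔS = 29 J/K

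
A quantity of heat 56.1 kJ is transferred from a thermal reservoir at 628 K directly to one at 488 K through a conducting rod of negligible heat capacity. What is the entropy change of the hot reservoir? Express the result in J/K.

ΔS_hot = -89.3 J/K

The hot reservoir loses heat Q, so ΔS_hot = −Q/T_H = −56100/628 = -89.3 J/K.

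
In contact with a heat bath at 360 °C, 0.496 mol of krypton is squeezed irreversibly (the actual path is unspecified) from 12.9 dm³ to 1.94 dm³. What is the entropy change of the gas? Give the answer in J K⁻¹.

Entropy is a state function, so ΔS_gas depends only on the end states.
For an isothermal ideal gas ΔS_gas = nR ln(V₂/V₁) = 0.496 × 8.314 × ln(1.94/12.9) = -7.81 J/K.

ΔS_gas = -7.81 J/K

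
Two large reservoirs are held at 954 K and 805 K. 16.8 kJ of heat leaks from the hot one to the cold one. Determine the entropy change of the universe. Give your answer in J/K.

ΔS_total = 3.26 J/K

ΔS_hot = −Q/T_H = −16800/954 = -17.61 J/K and ΔS_cold = +Q/T_C = 16800/805 = 20.87 J/K.
ΔS_total = -17.61 + 20.87 = 3.26 J/K, positive as the second law requires.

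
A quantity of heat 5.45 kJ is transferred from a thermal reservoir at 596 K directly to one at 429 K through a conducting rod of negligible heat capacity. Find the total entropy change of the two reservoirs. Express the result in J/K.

ΔS_hot = −Q/T_H = −5450/596 = -9.144 J/K and ΔS_cold = +Q/T_C = 5450/429 = 12.7 J/K.
ΔS_total = -9.144 + 12.7 = 3.56 J/K, positive as the second law requires.

ΔS_total = 3.56 J/K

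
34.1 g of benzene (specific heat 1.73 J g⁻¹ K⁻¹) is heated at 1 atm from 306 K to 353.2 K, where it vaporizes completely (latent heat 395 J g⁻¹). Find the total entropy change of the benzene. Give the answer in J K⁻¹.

Warming step: ΔS₁ = m c ln(T_tr/T_i) = 34.1 × 1.73 × ln(353.2/306) = 8.463 J/K.
Phase change: ΔS₂ = +mL/T_tr = 34.1 × 395 / 353.2 = 38.14 J/K.
ΔS_total = (8.463) + (38.14) = 46.6 J/K.

ΔS = 46.6 J/K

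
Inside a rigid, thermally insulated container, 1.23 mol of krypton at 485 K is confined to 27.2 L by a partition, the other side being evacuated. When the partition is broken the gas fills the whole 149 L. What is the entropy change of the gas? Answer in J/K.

ΔS_gas = 17.4 J/K

No heat is exchanged and no work is done, so the ideal-gas temperature stays constant.
Entropy is a state function; using a reversible isothermal path, ΔS_gas = nR ln(V₂/V₁) = 1.23 × 8.314 × ln(149/27.2) = 17.4 J/K.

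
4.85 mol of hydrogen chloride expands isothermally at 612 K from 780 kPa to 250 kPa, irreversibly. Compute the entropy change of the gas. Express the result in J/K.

ΔS_gas = 45.9 J/K

Entropy is a state function, so ΔS_gas depends only on the end states.
For an isothermal ideal gas ΔS_gas = nR ln(P₁/P₂) = 4.85 × 8.314 × ln(780/250) = 45.9 J/K.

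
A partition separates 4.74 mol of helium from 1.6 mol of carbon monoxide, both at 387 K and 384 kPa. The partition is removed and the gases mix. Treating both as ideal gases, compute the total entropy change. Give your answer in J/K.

Mole fractions: x_A = 4.74/6.34 = 0.748, x_B = 0.252.
ΔS_mix = −R(n_A ln x_A + n_B ln x_B) = −8.314 × (4.74 ln 0.748 + 1.6 ln 0.252) = 29.8 J/K.

ΔS_mix = 29.8 J/K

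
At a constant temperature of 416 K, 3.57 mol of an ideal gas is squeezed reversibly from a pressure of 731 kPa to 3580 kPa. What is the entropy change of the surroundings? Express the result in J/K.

For an isothermal ideal gas ΔS_gas = nR ln(P₁/P₂) = 3.57 × 8.314 × ln(731/3580) = -47.2 J/K.
The process is reversible, so ΔS_surr = −ΔS_gas = 47.2 J/K and ΔS_universe = 0.

ΔS_surr = 47.2 J/K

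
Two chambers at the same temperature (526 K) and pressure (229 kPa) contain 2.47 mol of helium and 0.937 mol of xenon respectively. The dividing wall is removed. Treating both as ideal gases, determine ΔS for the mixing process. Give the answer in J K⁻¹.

ΔS_mix = 16.7 J/K

Mole fractions: x_A = 2.47/3.41 = 0.725, x_B = 0.275.
ΔS_mix = −R(n_A ln x_A + n_B ln x_B) = −8.314 × (2.47 ln 0.725 + 0.937 ln 0.275) = 16.7 J/K.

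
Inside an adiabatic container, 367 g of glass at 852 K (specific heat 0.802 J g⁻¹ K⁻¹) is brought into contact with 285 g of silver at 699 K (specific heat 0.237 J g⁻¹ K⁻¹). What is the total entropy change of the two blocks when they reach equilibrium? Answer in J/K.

Energy balance: T_f = (m₁c₁T₁ + m₂c₂T₂)/(m₁c₁ + m₂c₂) = 823.44 K.
ΔS₁ = m₁c₁ ln(T_f/T₁) = 294.334 × ln(823.44/852) = -10.035 J/K.
ΔS₂ = m₂c₂ ln(T_f/T₂) = 67.545 × ln(823.44/699) = 11.067 J/K.
ΔS_total = -10.035 + 11.067 = 1.03 J/K.

ΔS_total = 1.03 J/K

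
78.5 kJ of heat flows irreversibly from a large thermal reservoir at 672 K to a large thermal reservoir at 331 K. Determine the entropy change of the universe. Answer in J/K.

ΔS_total = 120 J/K

ΔS_hot = −Q/T_H = −78500/672 = -116.8 J/K and ΔS_cold = +Q/T_C = 78500/331 = 237.2 J/K.
ΔS_total = -116.8 + 237.2 = 120 J/K, positive as the second law requires.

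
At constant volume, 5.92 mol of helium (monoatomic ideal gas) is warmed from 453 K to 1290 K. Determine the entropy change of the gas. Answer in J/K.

ΔS = 77.3 J/K

At constant volume, ΔS = nC_V ln(T₂/T₁) with C_V = 3R/2 = 12.47 J mol⁻¹ K⁻¹.
ΔS = 5.92 × 12.47 × ln(1290/453) = 77.3 J/K.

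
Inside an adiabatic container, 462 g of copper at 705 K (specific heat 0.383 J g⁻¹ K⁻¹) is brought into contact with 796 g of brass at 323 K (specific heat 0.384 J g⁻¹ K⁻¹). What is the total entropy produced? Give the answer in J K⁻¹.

ΔS_total = 35.7 J/K

Energy balance: T_f = (m₁c₁T₁ + m₂c₂T₂)/(m₁c₁ + m₂c₂) = 463.06 K.
ΔS₁ = m₁c₁ ln(T_f/T₁) = 176.946 × ln(463.06/705) = -74.38 J/K.
ΔS₂ = m₂c₂ ln(T_f/T₂) = 305.664 × ln(463.06/323) = 110.1 J/K.
ΔS_total = -74.38 + 110.1 = 35.7 J/K.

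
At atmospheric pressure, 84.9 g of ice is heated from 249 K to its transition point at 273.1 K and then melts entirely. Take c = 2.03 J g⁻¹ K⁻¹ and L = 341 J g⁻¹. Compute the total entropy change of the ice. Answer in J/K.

Warming step: ΔS₁ = m c ln(T_tr/T_i) = 84.9 × 2.03 × ln(273.1/249) = 15.92 J/K.
Phase change: ΔS₂ = +mL/T_tr = 84.9 × 341 / 273.1 = 106 J/K.
ΔS_total = (15.92) + (106) = 122 J/K.

ΔS = 122 J/K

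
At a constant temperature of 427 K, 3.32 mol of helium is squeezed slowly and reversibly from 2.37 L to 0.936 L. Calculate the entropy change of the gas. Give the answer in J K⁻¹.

For an isothermal ideal gas ΔS_gas = nR ln(V₂/V₁) = 3.32 × 8.314 × ln(0.936/2.37) = -25.6 J/K.

ΔS_gas = -25.6 J/K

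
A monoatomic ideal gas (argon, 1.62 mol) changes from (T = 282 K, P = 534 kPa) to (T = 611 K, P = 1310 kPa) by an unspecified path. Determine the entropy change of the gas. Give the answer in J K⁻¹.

ΔS = 13.9 J/K

ΔS = nC_p ln(T₂/T₁) − nR ln(P₂/P₁), with C_p = 5R/2 = 20.79 J mol⁻¹ K⁻¹ for a monoatomic ideal gas.
ΔS = 1.62 × [20.79 × ln(611/282) − 8.314 × ln(1310/534)] = 13.9 J/K.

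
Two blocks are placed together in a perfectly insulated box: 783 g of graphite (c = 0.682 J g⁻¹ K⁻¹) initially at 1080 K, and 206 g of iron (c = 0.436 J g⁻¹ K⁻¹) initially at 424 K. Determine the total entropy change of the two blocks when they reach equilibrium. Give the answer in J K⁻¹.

Energy balance: T_f = (m₁c₁T₁ + m₂c₂T₂)/(m₁c₁ + m₂c₂) = 985.55 K.
ΔS₁ = m₁c₁ ln(T_f/T₁) = 534.006 × ln(985.55/1080) = -48.87 J/K.
ΔS₂ = m₂c₂ ln(T_f/T₂) = 89.816 × ln(985.55/424) = 75.76 J/K.
ΔS_total = -48.87 + 75.76 = 26.9 J/K.

ΔS_total = 26.9 J/K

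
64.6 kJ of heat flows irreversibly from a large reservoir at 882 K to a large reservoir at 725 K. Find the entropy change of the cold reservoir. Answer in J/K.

The cold reservoir gains heat Q, so ΔS_cold = +Q/T_C = 64600/725 = 89.1 J/K.

ΔS_cold = 89.1 J/K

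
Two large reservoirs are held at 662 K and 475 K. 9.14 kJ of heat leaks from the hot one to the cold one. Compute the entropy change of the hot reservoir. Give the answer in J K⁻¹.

ΔS_hot = -13.8 J/K

The hot reservoir loses heat Q, so ΔS_hot = −Q/T_H = −9140/662 = -13.8 J/K.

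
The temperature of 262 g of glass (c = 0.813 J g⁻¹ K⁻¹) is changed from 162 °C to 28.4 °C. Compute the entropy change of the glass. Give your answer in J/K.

In kelvin: T₁ = 435.15 K, T₂ = 301.55 K. ΔS = ∫dQ_rev/T = m c ln(T₂/T₁) = 262 × 0.813 × ln(301.55/435.15) = -78.1 J/K.

ΔS = -78.1 J/K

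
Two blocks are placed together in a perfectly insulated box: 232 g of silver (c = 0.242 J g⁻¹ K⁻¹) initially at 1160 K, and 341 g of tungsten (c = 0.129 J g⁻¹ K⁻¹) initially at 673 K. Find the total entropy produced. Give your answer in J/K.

Energy balance: T_f = (m₁c₁T₁ + m₂c₂T₂)/(m₁c₁ + m₂c₂) = 946.06 K.
ΔS₁ = m₁c₁ ln(T_f/T₁) = 56.144 × ln(946.06/1160) = -11.45 J/K.
ΔS₂ = m₂c₂ ln(T_f/T₂) = 43.989 × ln(946.06/673) = 14.98 J/K.
ΔS_total = -11.45 + 14.98 = 3.53 J/K.

ΔS_total = 3.53 J/K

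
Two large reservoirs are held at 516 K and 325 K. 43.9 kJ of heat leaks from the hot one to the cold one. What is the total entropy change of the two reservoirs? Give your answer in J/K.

ΔS_total = 50 J/K

ΔS_hot = −Q/T_H = −43900/516 = -85.08 J/K and ΔS_cold = +Q/T_C = 43900/325 = 135.1 J/K.
ΔS_total = -85.08 + 135.1 = 50 J/K, positive as the second law requires.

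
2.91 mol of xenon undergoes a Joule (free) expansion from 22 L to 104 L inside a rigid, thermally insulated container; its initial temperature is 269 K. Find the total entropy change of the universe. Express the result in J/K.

No heat is exchanged and no work is done, so the ideal-gas temperature stays constant.
Entropy is a state function; using a reversible isothermal path, ΔS_gas = nR ln(V₂/V₁) = 2.91 × 8.314 × ln(104/22) = 37.6 J/K.
The insulated surroundings exchange no heat, so ΔS_surr = 0 and ΔS_universe = ΔS_gas.

ΔS_universe = 37.6 J/K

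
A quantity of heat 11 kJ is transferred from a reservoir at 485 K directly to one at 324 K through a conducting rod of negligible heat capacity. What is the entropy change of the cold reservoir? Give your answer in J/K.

ΔS_cold = 34 J/K

The cold reservoir gains heat Q, so ΔS_cold = +Q/T_C = 11000/324 = 34 J/K.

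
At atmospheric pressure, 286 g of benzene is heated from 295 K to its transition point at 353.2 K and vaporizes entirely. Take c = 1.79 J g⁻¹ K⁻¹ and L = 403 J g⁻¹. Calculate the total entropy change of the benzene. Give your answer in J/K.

Warming step: ΔS₁ = m c ln(T_tr/T_i) = 286 × 1.79 × ln(353.2/295) = 92.179 J/K.
Phase change: ΔS₂ = +mL/T_tr = 286 × 403 / 353.2 = 326.33 J/K.
ΔS_total = (92.179) + (326.33) = 419 J/K.

ΔS = 419 J/K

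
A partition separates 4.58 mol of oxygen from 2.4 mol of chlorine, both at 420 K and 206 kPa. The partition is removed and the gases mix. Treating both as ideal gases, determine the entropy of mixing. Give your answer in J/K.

Mole fractions: x_A = 4.58/6.98 = 0.656, x_B = 0.344.
ΔS_mix = −R(n_A ln x_A + n_B ln x_B) = −8.314 × (4.58 ln 0.656 + 2.4 ln 0.344) = 37.3 J/K.

ΔS_mix = 37.3 J/K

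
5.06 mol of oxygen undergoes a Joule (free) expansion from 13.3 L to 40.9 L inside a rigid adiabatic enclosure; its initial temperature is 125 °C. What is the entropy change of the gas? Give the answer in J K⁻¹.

For an ideal gas in free expansion Q = 0 and W = 0, so T is unchanged.
Entropy is a state function; using a reversible isothermal path, ΔS_gas = nR ln(V₂/V₁) = 5.06 × 8.314 × ln(40.9/13.3) = 47.3 J/K.

ΔS_gas = 47.3 J/K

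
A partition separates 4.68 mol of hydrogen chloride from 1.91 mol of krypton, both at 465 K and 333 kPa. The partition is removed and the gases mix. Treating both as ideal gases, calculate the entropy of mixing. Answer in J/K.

ΔS_mix = 33 J/K

Mole fractions: x_A = 4.68/6.59 = 0.71, x_B = 0.29.
ΔS_mix = −R(n_A ln x_A + n_B ln x_B) = −8.314 × (4.68 ln 0.71 + 1.91 ln 0.29) = 33 J/K.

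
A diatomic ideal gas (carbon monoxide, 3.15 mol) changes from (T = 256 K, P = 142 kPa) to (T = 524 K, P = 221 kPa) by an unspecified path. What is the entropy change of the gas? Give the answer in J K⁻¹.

ΔS = 54.1 J/K

ΔS = nC_p ln(T₂/T₁) − nR ln(P₂/P₁), with C_p = 7R/2 = 29.1 J mol⁻¹ K⁻¹ for a diatomic ideal gas.
ΔS = 3.15 × [29.1 × ln(524/256) − 8.314 × ln(221/142)] = 54.1 J/K.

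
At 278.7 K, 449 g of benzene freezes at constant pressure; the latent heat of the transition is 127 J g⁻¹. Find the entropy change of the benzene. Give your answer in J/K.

ΔS = -205 J/K

Heat released by the substance: Q = −mL = −449 × 127 = −57023 J.
At constant T, ΔS = Q_rev/T = −57023 / 278.7 = -205 J/K.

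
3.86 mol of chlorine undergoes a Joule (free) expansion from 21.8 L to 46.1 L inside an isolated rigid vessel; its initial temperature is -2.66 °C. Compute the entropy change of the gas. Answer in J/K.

No heat is exchanged and no work is done, so the ideal-gas temperature stays constant.
Entropy is a state function; using a reversible isothermal path, ΔS_gas = nR ln(V₂/V₁) = 3.86 × 8.314 × ln(46.1/21.8) = 24 J/K.

ΔS_gas = 24 J/K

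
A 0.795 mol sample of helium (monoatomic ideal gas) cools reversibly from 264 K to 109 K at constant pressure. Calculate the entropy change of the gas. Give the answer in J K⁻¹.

ΔS = -14.6 J/K

At constant pressure, ΔS = nC_p ln(T₂/T₁) with C_p = 5R/2 = 20.79 J mol⁻¹ K⁻¹.
ΔS = 0.795 × 20.79 × ln(109/264) = -14.6 J/K.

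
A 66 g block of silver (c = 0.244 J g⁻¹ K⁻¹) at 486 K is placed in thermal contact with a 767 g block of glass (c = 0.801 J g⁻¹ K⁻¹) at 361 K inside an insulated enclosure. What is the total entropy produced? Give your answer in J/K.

Energy balance: T_f = (m₁c₁T₁ + m₂c₂T₂)/(m₁c₁ + m₂c₂) = 364.19 K.
ΔS₁ = m₁c₁ ln(T_f/T₁) = 16.104 × ln(364.19/486) = -4.64641 J/K.
ΔS₂ = m₂c₂ ln(T_f/T₂) = 614.367 × ln(364.19/361) = 5.40986 J/K.
ΔS_total = -4.64641 + 5.40986 = 0.763 J/K.

ΔS_total = 0.763 J/K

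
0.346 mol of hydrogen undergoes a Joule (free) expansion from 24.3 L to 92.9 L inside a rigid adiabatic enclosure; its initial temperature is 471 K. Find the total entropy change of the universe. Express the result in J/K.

ΔS_universe = 3.86 J/K

For an ideal gas in free expansion Q = 0 and W = 0, so T is unchanged.
Entropy is a state function; using a reversible isothermal path, ΔS_gas = nR ln(V₂/V₁) = 0.346 × 8.314 × ln(92.9/24.3) = 3.86 J/K.
The insulated surroundings exchange no heat, so ΔS_surr = 0 and ΔS_universe = ΔS_gas.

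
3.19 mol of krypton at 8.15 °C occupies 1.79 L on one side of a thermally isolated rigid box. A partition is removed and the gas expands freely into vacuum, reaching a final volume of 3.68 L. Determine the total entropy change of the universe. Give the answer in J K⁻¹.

No heat is exchanged and no work is done, so the ideal-gas temperature stays constant.
Entropy is a state function; using a reversible isothermal path, ΔS_gas = nR ln(V₂/V₁) = 3.19 × 8.314 × ln(3.68/1.79) = 19.1 J/K.
The insulated surroundings exchange no heat, so ΔS_surr = 0 and ΔS_universe = ΔS_gas.

ΔS_universe = 19.1 J/K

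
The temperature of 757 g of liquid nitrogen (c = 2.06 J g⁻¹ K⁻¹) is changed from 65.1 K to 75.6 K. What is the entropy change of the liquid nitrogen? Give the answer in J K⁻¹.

ΔS = 233 J/K

ΔS = ∫dQ_rev/T = m c ln(T₂/T₁) = 757 × 2.06 × ln(75.6/65.1) = 233 J/K.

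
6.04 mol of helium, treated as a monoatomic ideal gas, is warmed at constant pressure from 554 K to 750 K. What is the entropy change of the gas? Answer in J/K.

At constant pressure, ΔS = nC_p ln(T₂/T₁) with C_p = 5R/2 = 20.79 J mol⁻¹ K⁻¹.
ΔS = 6.04 × 20.79 × ln(750/554) = 38 J/K.

ΔS = 38 J/K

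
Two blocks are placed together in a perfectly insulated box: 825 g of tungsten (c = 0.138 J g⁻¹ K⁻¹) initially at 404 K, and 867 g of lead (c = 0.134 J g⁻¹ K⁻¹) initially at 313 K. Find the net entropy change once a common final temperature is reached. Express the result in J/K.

ΔS_total = 1.87 J/K

Energy balance: T_f = (m₁c₁T₁ + m₂c₂T₂)/(m₁c₁ + m₂c₂) = 358.04 K.
ΔS₁ = m₁c₁ ln(T_f/T₁) = 113.85 × ln(358.04/404) = -13.75 J/K.
ΔS₂ = m₂c₂ ln(T_f/T₂) = 116.178 × ln(358.04/313) = 15.62 J/K.
ΔS_total = -13.75 + 15.62 = 1.87 J/K.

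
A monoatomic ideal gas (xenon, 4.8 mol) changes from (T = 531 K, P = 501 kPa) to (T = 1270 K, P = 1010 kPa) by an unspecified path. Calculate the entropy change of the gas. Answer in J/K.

ΔS = 59 J/K

ΔS = nC_p ln(T₂/T₁) − nR ln(P₂/P₁), with C_p = 5R/2 = 20.79 J mol⁻¹ K⁻¹ for a monoatomic ideal gas.
ΔS = 4.8 × [20.79 × ln(1270/531) − 8.314 × ln(1010/501)] = 59 J/K.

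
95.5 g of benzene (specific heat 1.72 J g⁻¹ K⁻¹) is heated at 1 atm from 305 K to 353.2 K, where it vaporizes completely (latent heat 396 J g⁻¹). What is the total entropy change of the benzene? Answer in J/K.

Warming step: ΔS₁ = m c ln(T_tr/T_i) = 95.5 × 1.72 × ln(353.2/305) = 24.1 J/K.
Phase change: ΔS₂ = +mL/T_tr = 95.5 × 396 / 353.2 = 107.1 J/K.
ΔS_total = (24.1) + (107.1) = 131 J/K.

ΔS = 131 J/K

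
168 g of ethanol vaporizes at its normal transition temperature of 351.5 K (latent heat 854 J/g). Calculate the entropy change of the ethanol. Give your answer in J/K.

Heat absorbed by the substance: Q = mL = 168 × 854 = 143472 J.
At constant T, ΔS = Q_rev/T = 143472 / 351.5 = 408 J/K.

ΔS = 408 J/K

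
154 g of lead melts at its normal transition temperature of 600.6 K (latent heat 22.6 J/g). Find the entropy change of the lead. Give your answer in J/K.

Heat absorbed by the substance: Q = mL = 154 × 22.6 = 3480.4 J.
At constant T, ΔS = Q_rev/T = 3480.4 / 600.6 = 5.79 J/K.

ΔS = 5.79 J/K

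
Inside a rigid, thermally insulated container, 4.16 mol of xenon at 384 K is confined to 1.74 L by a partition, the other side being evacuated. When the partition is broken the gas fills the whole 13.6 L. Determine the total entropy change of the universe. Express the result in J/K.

No heat is exchanged and no work is done, so the ideal-gas temperature stays constant.
Entropy is a state function; using a reversible isothermal path, ΔS_gas = nR ln(V₂/V₁) = 4.16 × 8.314 × ln(13.6/1.74) = 71.1 J/K.
The insulated surroundings exchange no heat, so ΔS_surr = 0 and ΔS_universe = ΔS_gas.

ΔS_universe = 71.1 J/K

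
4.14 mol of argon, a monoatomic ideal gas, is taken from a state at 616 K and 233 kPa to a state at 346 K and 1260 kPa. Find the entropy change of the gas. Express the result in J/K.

ΔS = nC_p ln(T₂/T₁) − nR ln(P₂/P₁), with C_p = 5R/2 = 20.79 J mol⁻¹ K⁻¹ for a monoatomic ideal gas.
ΔS = 4.14 × [20.79 × ln(346/616) − 8.314 × ln(1260/233)] = -108 J/K.

ΔS = -108 J/K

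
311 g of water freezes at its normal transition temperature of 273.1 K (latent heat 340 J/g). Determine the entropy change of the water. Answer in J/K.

ΔS = -387 J/K

Heat released by the substance: Q = −mL = −311 × 340 = −105740 J.
At constant T, ΔS = Q_rev/T = −105740 / 273.1 = -387 J/K.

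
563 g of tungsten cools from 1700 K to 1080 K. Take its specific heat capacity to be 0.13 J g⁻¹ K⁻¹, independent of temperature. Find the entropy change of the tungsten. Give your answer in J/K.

ΔS = -33.2 J/K

ΔS = ∫dQ_rev/T = m c ln(T₂/T₁) = 563 × 0.13 × ln(1080/1700) = -33.2 J/K.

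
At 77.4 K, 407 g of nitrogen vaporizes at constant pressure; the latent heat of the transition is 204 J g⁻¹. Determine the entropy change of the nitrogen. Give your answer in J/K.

Heat absorbed by the substance: Q = mL = 407 × 204 = 83028 J.
At constant T, ΔS = Q_rev/T = 83028 / 77.4 = 1070 J/K.

ΔS = 1070 J/K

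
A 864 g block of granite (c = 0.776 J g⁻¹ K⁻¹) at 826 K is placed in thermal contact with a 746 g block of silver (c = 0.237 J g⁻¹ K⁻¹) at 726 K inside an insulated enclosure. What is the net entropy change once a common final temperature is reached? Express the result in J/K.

Energy balance: T_f = (m₁c₁T₁ + m₂c₂T₂)/(m₁c₁ + m₂c₂) = 805.13 K.
ΔS₁ = m₁c₁ ln(T_f/T₁) = 670.464 × ln(805.13/826) = -17.156 J/K.
ΔS₂ = m₂c₂ ln(T_f/T₂) = 176.802 × ln(805.13/726) = 18.291 J/K.
ΔS_total = -17.156 + 18.291 = 1.14 J/K.

ΔS_total = 1.14 J/K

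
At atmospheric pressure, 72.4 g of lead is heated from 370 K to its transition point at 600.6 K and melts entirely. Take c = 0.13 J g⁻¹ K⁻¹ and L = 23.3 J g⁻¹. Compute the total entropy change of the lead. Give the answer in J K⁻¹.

Warming step: ΔS₁ = m c ln(T_tr/T_i) = 72.4 × 0.13 × ln(600.6/370) = 4.559 J/K.
Phase change: ΔS₂ = +mL/T_tr = 72.4 × 23.3 / 600.6 = 2.809 J/K.
ΔS_total = (4.559) + (2.809) = 7.37 J/K.

ΔS = 7.37 J/K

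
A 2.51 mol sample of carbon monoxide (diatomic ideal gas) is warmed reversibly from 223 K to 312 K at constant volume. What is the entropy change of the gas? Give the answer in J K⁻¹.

At constant volume, ΔS = nC_V ln(T₂/T₁) with C_V = 5R/2 = 20.79 J mol⁻¹ K⁻¹.
ΔS = 2.51 × 20.79 × ln(312/223) = 17.5 J/K.

ΔS = 17.5 J/K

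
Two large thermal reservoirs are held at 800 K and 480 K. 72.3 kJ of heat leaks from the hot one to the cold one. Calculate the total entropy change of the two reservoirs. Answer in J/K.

ΔS_total = 60.2 J/K

ΔS_hot = −Q/T_H = −72300/800 = -90.38 J/K and ΔS_cold = +Q/T_C = 72300/480 = 150.6 J/K.
ΔS_total = -90.38 + 150.6 = 60.2 J/K, positive as the second law requires.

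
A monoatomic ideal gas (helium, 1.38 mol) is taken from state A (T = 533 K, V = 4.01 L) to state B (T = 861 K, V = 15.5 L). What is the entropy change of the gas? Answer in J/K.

ΔS = 23.8 J/K

Entropy is a state function: ΔS = nC_V ln(T₂/T₁) + nR ln(V₂/V₁), with C_V = 3R/2 = 12.47 J mol⁻¹ K⁻¹ for a monoatomic ideal gas.
ΔS = 1.38 × [12.47 × ln(861/533) + 8.314 × ln(15.5/4.01)] = 23.8 J/K.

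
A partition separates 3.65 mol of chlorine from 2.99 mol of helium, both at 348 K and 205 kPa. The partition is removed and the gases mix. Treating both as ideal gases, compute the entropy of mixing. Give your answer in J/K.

ΔS_mix = 38 J/K

Mole fractions: x_A = 3.65/6.64 = 0.55, x_B = 0.45.
ΔS_mix = −R(n_A ln x_A + n_B ln x_B) = −8.314 × (3.65 ln 0.55 + 2.99 ln 0.45) = 38 J/K.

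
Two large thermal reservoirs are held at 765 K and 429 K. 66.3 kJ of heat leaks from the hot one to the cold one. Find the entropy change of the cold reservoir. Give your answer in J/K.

ΔS_cold = 155 J/K

The cold reservoir gains heat Q, so ΔS_cold = +Q/T_C = 66300/429 = 155 J/K.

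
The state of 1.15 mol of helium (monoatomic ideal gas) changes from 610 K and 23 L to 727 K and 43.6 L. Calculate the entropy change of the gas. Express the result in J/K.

ΔS = 8.63 J/K

Entropy is a state function: ΔS = nC_V ln(T₂/T₁) + nR ln(V₂/V₁), with C_V = 3R/2 = 12.47 J mol⁻¹ K⁻¹ for a monoatomic ideal gas.
ΔS = 1.15 × [12.47 × ln(727/610) + 8.314 × ln(43.6/23)] = 8.63 J/K.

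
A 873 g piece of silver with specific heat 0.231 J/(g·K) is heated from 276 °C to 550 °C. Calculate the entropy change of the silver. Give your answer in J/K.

ΔS = 81.6 J/K

In kelvin: T₁ = 549.15 K, T₂ = 823.15 K. ΔS = ∫dQ_rev/T = m c ln(T₂/T₁) = 873 × 0.231 × ln(823.15/549.15) = 81.6 J/K.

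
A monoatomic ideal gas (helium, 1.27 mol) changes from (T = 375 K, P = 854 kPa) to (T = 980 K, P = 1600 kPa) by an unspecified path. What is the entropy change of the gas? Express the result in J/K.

ΔS = nC_p ln(T₂/T₁) − nR ln(P₂/P₁), with C_p = 5R/2 = 20.79 J mol⁻¹ K⁻¹ for a monoatomic ideal gas.
ΔS = 1.27 × [20.79 × ln(980/375) − 8.314 × ln(1600/854)] = 18.7 J/K.

ΔS = 18.7 J/K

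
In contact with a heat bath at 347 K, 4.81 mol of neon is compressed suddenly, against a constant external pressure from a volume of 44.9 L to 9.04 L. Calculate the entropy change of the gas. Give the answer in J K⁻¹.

ΔS_gas = -64.1 J/K

Entropy is a state function, so ΔS_gas depends only on the end states.
For an isothermal ideal gas ΔS_gas = nR ln(V₂/V₁) = 4.81 × 8.314 × ln(9.04/44.9) = -64.1 J/K.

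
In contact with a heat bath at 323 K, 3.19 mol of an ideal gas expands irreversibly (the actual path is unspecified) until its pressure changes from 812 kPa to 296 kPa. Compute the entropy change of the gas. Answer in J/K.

Entropy is a state function, so ΔS_gas depends only on the end states.
For an isothermal ideal gas ΔS_gas = nR ln(P₁/P₂) = 3.19 × 8.314 × ln(812/296) = 26.8 J/K.

ΔS_gas = 26.8 J/K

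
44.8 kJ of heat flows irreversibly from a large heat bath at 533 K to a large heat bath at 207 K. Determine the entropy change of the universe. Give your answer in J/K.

ΔS_hot = −Q/T_H = −44800/533 = -84.05 J/K and ΔS_cold = +Q/T_C = 44800/207 = 216.4 J/K.
ΔS_total = -84.05 + 216.4 = 132 J/K, positive as the second law requires.

ΔS_total = 132 J/K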